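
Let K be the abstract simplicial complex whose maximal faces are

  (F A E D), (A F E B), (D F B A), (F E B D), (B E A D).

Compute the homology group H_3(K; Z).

H_3 ≅ Z.

Take the total order A < B < D < E < F on the vertex set. Then K (dimension 3) consists of the simplices:

  0-simplices (5): A, B, D, E, F
  1-simplices (10): AB, AD, AE, AF, BD, BE, BF, DE, DF, EF
  2-simplices (10): ABD, ABE, ABF, ADE, ADF, AEF, BDE, BDF, BEF, DEF
  3-simplices (5): ABDE, ABDF, ABEF, ADEF, BDEF

so the chain groups are C_0 ≅ Z^5, C_1 ≅ Z^10, C_2 ≅ Z^10, C_3 ≅ Z^5.

∂_1: C_1 → C_0 sends each edge [p,q] (with p < q) to q − p.
This gives a 5×10 integer matrix of rank 4; reducing to Smith normal form yields diagonal entries (1,1,1,1).

∂_2: C_2 → C_1 acts by ∂[p,q,r] = [q,r] − [p,r] + [p,q]. For instance
  ∂BDF = DF − BF + BD,
  ∂BEF = EF − BF + BE.
This gives a 10×10 integer matrix of rank 6; reducing to Smith normal form yields diagonal entries (1,1,1,1,1,1).

The boundary map ∂_3: C_3 → C_2 sends each 3-simplex σ to the alternating sum Σ_i (−1)^i (σ with its i-th vertex removed). For instance
  ∂ABEF = BEF − AEF + ABF − ABE,
  ∂BDEF = DEF − BEF + BDF − BDE.
The resulting 10×5 matrix has rank 4, and its Smith normal form has invariant factors (1,1,1,1).

Now H_k = ker ∂_k / im ∂_{k+1}, so:

  H_3: rank ker ∂_3 − rank ∂_4 = (5 − 4) − 0 = 1, and there is no ∂_4, so H_3 = Z.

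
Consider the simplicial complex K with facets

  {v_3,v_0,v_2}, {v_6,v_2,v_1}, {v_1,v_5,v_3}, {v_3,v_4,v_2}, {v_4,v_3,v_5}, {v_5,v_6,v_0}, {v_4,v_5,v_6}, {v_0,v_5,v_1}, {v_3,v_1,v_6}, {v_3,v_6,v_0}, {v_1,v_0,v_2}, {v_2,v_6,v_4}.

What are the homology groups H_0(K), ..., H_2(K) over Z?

We work with the vertex ordering v_0 < v_1 < v_2 < v_3 < v_4 < v_5 < v_6. The simplices of K, each written with vertices in increasing order, are:

  0-simplices (7): [v_0], [v_1], [v_2], [v_3], [v_4], [v_5], [v_6]
  1-simplices (18): (18 of them)
  2-simplices (12): (12 of them)

giving chain groups C_0 ≅ Z^7, C_1 ≅ Z^18, C_2 ≅ Z^12.

Boundary ∂_1: C_1 → C_0 maps an edge to its endpoints' difference, ∂[p,q] = q − p. For instance
  ∂[v_4,v_5] = [v_5] − [v_4].
The 7×18 boundary matrix has rank 6 and Smith normal form diag(1,1,1,1,1,1).

∂_2: C_2 → C_1 maps a triangle to the signed sum of its edges. For instance
  ∂[v_0,v_2,v_3] = [v_2,v_3] − [v_0,v_3] + [v_0,v_2],
  ∂[v_1,v_3,v_5] = [v_3,v_5] − [v_1,v_5] + [v_1,v_3].
The resulting 18×12 matrix has rank 12, and its Smith normal form has invariant factors (1,1,1,1,1,1,1,1,1,1,1,2).

Reading off H_k = ker ∂_k / im ∂_{k+1}:

  H_0: rank C_0 − rank ∂_1 = 7 − 6 = 1, and the invariant factors of ∂_1 are all 1, so H_0 ≅ Z.
  H_1: rank ker ∂_1 − rank ∂_2 = (18 − 6) − 12 = 0, and ∂_2 has invariant factor 2 > 1, so H_1 ≅ Z/2.
  H_2: rank ker ∂_2 − rank ∂_3 = (12 − 12) − 0 = 0, and there is no ∂_3, so H_2 ≅ 0.

As a check, the Euler characteristic is 7 − 18 + 12 = 1, which agrees with 1 − 0 + 0 = 1.
(K is a triangulation of the real projective plane RP^2.)

H_0 = Z,  H_1 = Z/2,  H_2 = 0.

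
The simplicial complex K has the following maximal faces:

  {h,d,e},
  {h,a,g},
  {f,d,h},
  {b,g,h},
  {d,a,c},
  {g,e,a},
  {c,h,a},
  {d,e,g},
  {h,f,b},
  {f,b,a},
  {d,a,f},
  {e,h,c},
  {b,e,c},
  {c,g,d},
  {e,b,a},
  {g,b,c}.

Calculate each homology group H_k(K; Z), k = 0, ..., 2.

K has 8 vertices, 24 edges, 16 triangles.
rank ∂_0 = 0, rank ∂_1 = 7 ⇒ b_0 = 8 − 0 − 7 = 1; all invariant factors of ∂_1 are 1 so no torsion. So H_0 = Z.
rank ∂_1 = 7, rank ∂_2 = 15 ⇒ b_1 = 24 − 7 − 15 = 2; all invariant factors of ∂_2 are 1 so no torsion. So H_1 = Z^2.
rank ∂_2 = 15, rank ∂_3 = 0 ⇒ b_2 = 16 − 15 − 0 = 1. So H_2 = Z.

H_0 = Z,  H_1 = Z^2,  H_2 = Z.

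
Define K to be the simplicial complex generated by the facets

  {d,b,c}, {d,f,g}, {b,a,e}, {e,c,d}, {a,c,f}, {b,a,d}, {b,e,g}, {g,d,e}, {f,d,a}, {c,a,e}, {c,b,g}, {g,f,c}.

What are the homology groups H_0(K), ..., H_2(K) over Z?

H_0 ≅ Z,  H_1 ≅ Z/2,  H_2 = 0.

We work with the vertex ordering a < b < c < d < e < f < g. The simplices of K, each written with vertices in increasing order, are:

  0-simplices (7): a, b, c, d, e, f, g
  1-simplices (18): ab, ac, ad, ae, af, bc, bd, be, bg, cd, ce, cf, cg, de, df, dg, eg, fg
  2-simplices (12): abd, abe, ace, acf, adf, bcd, bcg, beg, cde, cfg, deg, dfg

giving chain groups C_0 ≅ Z^7, C_1 ≅ Z^18, C_2 ≅ Z^12.

The boundary map ∂_1: C_1 → C_0 maps an edge to its endpoints' difference, ∂[p,q] = q − p.
The 7×18 boundary matrix has rank 6 and Smith normal form diag(1,1,1,1,1,1).

∂_2: C_2 → C_1 sends each 2-simplex [p,q,r] to [q,r] − [p,r] + [p,q]. For instance
  ∂ace = ce − ae + ac,
  ∂dfg = fg − dg + df.
As a 18×12 matrix over Z this has rank 12, with invariant factors (1,1,1,1,1,1,1,1,1,1,1,2).

From H_k ≅ ker(∂_k) / im(∂_{k+1}) we obtain:

  H_0: rank C_0 − rank ∂_1 = 7 − 6 = 1, and the invariant factors of ∂_1 are all 1, so H_0 = Z.
  H_1: rank ker ∂_1 − rank ∂_2 = (18 − 6) − 12 = 0, and ∂_2 has invariant factor 2 > 1, so H_1 = Z/2.
  H_2: rank ker ∂_2 − rank ∂_3 = (12 − 12) − 0 = 0, and there is no ∂_3, so H_2 = 0.

As a check, the Euler characteristic is 7 − 18 + 12 = 1, which agrees with 1 − 0 + 0 = 1.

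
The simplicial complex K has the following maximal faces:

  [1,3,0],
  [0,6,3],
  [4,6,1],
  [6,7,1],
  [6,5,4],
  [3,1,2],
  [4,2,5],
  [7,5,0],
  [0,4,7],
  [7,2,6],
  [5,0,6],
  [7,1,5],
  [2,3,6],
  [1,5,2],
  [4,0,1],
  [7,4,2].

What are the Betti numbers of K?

Fix the vertex order 0 < 1 < 2 < 3 < 4 < 5 < 6 < 7 and write every simplex with vertices in increasing order. Then dim K = 2 and the simplices of K are:

  0-simplices (8): [0], [1], [2], [3], [4], [5], [6], [7]
  1-simplices (24): (24 of them)
  2-simplices (16): [0,1,3], [0,1,4], [0,3,6], [0,4,7], [0,5,6], [0,5,7], [1,2,3], [1,2,5], [1,4,6], [1,5,7], [1,6,7], [2,3,6], [2,4,5], [2,4,7], [2,6,7], [4,5,6]

so the chain groups are C_0 ≅ Z^8, C_1 ≅ Z^24, C_2 ≅ Z^16.

∂_1: C_1 → C_0 sends each edge [p,q] (with p < q) to q − p.
The resulting 8×24 matrix has rank 7, and its Smith normal form has invariant factors (1,1,1,1,1,1,1).

Boundary ∂_2: C_2 → C_1 maps a triangle to the signed sum of its edges. For instance
  ∂[2,3,6] = [3,6] − [2,6] + [2,3],
  ∂[0,1,4] = [1,4] − [0,4] + [0,1].
The 24×16 boundary matrix has rank 15 and Smith normal form diag(1,1,1,1,1,1,1,1,1,1,1,1,1,1,1).

From H_k ≅ ker(∂_k) / im(∂_{k+1}) we obtain:

  H_0: rank C_0 − rank ∂_1 = 8 − 7 = 1, and the invariant factors of ∂_1 are all 1, so H_0 ≅ Z.
  H_1: rank ker ∂_1 − rank ∂_2 = (24 − 7) − 15 = 2, and the invariant factors of ∂_2 are all 1, so H_1 ≅ Z^2.
  H_2: rank ker ∂_2 − rank ∂_3 = (16 − 15) − 0 = 1, and there is no ∂_3, so H_2 ≅ Z.

Hence the Betti numbers are b_0 = 1, b_1 = 2, b_2 = 1.

b_0 = 1, b_1 = 2, b_2 = 1.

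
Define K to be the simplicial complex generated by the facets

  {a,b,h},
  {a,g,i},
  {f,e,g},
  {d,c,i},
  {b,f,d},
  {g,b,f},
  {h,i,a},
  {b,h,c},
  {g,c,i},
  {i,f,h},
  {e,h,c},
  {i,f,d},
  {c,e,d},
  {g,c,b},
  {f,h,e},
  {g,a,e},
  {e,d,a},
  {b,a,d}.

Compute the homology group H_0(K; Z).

H_0 = Z.

Take the total order a < b < c < d < e < f < g < h < i on the vertex set. Then K (dimension 2) consists of the simplices:

  0-simplices (9): a, b, c, d, e, f, g, h, i
  1-simplices (27): ab, ad, ae, ag, ah, ai, bc, bd, bf, bg, bh, cd, ce, cg, ch, ci, de, df, di, ef, eg, eh, fg, fh, fi, gi, hi
  2-simplices (18): abd, abh, ade, aeg, agi, ahi, bcg, bch, bdf, bfg, cde, cdi, ceh, cgi, dfi, efg, efh, fhi

so the chain groups are C_0 ≅ Z^9, C_1 ≅ Z^27, C_2 ≅ Z^18.

The boundary map ∂_1: C_1 → C_0 maps an edge to its endpoints' difference, ∂[p,q] = q − p. For instance
  ∂hi = i − h.
The resulting 9×27 matrix has rank 8, and its Smith normal form has invariant factors (1,1,1,1,1,1,1,1).

The boundary map ∂_2: C_2 → C_1 sends each 2-simplex [p,q,r] to [q,r] − [p,r] + [p,q]. For instance
  ∂bdf = df − bf + bd,
  ∂cdi = di − ci + cd.
This gives a 27×18 integer matrix of rank 17; reducing to Smith normal form yields diagonal entries (1,1,1,1,1,1,1,1,1,1,1,1,1,1,1,1,1).

Reading off H_k = ker ∂_k / im ∂_{k+1}:

  H_0: rank C_0 − rank ∂_1 = 9 − 8 = 1, and the invariant factors of ∂_1 are all 1, so H_0 = Z.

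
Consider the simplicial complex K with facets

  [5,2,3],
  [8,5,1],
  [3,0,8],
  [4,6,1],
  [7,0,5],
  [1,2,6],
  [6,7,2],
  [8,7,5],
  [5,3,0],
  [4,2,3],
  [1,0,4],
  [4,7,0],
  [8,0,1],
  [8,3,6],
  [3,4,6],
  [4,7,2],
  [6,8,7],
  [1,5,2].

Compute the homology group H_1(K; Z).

Fix the vertex order 0 < 1 < 2 < 3 < 4 < 5 < 6 < 7 < 8 and write every simplex with vertices in increasing order. Then dim K = 2 and the simplices of K are:

  0-simplices (9): [0], [1], [2], [3], [4], [5], [6], [7], [8]
  1-simplices (27): (27 of them)
  2-simplices (18): [0,1,4], [0,1,8], [0,3,5], [0,3,8], [0,4,7], [0,5,7], [1,2,5], [1,2,6], [1,4,6], [1,5,8], [2,3,4], [2,3,5], [2,4,7], [2,6,7], [3,4,6], [3,6,8], [5,7,8], [6,7,8]

so the chain groups are C_0 ≅ Z^9, C_1 ≅ Z^27, C_2 ≅ Z^18.

The boundary map ∂_1: C_1 → C_0 sends each edge [p,q] (with p < q) to q − p.
The 9×27 boundary matrix has rank 8 and Smith normal form diag(1,1,1,1,1,1,1,1).

The boundary map ∂_2: C_2 → C_1 sends each 2-simplex [p,q,r] to [q,r] − [p,r] + [p,q]. For instance
  ∂[1,5,8] = [5,8] − [1,8] + [1,5],
  ∂[0,1,8] = [1,8] − [0,8] + [0,1].
The 27×18 boundary matrix has rank 18 and Smith normal form diag(1,1,1,1,1,1,1,1,1,1,1,1,1,1,1,1,1,2).

Computing H_k = (kernel of ∂_k) / (image of ∂_{k+1}):

  H_1: rank ker ∂_1 − rank ∂_2 = (27 − 8) − 18 = 1, and ∂_2 has invariant factor 2 > 1, so H_1 ≅ Z ⊕ Z_2.

(K is a triangulation of the Klein bottle.)

H_1 ≅ Z ⊕ Z_2.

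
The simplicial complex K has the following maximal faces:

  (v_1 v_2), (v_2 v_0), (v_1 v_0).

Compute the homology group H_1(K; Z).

Order the vertices as v_0 < v_1 < v_2. Listing each simplex with vertices in this order, K has dimension 1 with simplices:

  0-simplices (3): [v_0], [v_1], [v_2]
  1-simplices (3): [v_0,v_1], [v_0,v_2], [v_1,v_2]

so the chain groups are C_0 ≅ Z^3, C_1 ≅ Z^3.

Boundary ∂_1: C_1 → C_0 is given by ∂[p,q] = [q] − [p]. For instance
  ∂[v_0,v_2] = [v_2] − [v_0].
As a 3×3 matrix over Z this has rank 2, with invariant factors (1,1).

Computing H_k = (kernel of ∂_k) / (image of ∂_{k+1}):

  H_1: rank ker ∂_1 − rank ∂_2 = (3 − 2) − 0 = 1, and there is no ∂_2, so H_1 = Z.

H_1 = Z.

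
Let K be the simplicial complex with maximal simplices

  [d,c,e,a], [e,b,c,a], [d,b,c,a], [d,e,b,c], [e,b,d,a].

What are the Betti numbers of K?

b_0 = 1, b_1 = 0, b_2 = 0, b_3 = 1.

Order the vertices as a < b < c < d < e. Listing each simplex with vertices in this order, K has dimension 3 with simplices:

  0-simplices (5): a, b, c, d, e
  1-simplices (10): ab, ac, ad, ae, bc, bd, be, cd, ce, de
  2-simplices (10): abc, abd, abe, acd, ace, ade, bcd, bce, bde, cde
  3-simplices (5): abcd, abce, abde, acde, bcde

Hence C_0 ≅ Z^5, C_1 ≅ Z^10, C_2 ≅ Z^10, C_3 ≅ Z^5.

The boundary map ∂_1: C_1 → C_0 sends each edge [p,q] (with p < q) to q − p.
This gives a 5×10 integer matrix of rank 4; reducing to Smith normal form yields diagonal entries (1,1,1,1).

∂_2: C_2 → C_1 sends each 2-simplex [p,q,r] to [q,r] − [p,r] + [p,q]. For instance
  ∂abe = be − ae + ab,
  ∂cde = de − ce + cd.
The resulting 10×10 matrix has rank 6, and its Smith normal form has invariant factors (1,1,1,1,1,1).

The boundary map ∂_3: C_3 → C_2 sends each 3-simplex σ to the alternating sum Σ_i (−1)^i (σ with its i-th vertex removed). For instance
  ∂bcde = cde − bde + bce − bcd,
  ∂acde = cde − ade + ace − acd.
This gives a 10×5 integer matrix of rank 4; reducing to Smith normal form yields diagonal entries (1,1,1,1).

Computing H_k = (kernel of ∂_k) / (image of ∂_{k+1}):

  H_0: rank C_0 − rank ∂_1 = 5 − 4 = 1, and the invariant factors of ∂_1 are all 1, so H_0 = Z.
  H_1: rank ker ∂_1 − rank ∂_2 = (10 − 4) − 6 = 0, and the invariant factors of ∂_2 are all 1, so H_1 = 0.
  H_2: rank ker ∂_2 − rank ∂_3 = (10 − 6) − 4 = 0, and the invariant factors of ∂_3 are all 1, so H_2 = 0.
  H_3: rank ker ∂_3 − rank ∂_4 = (5 − 4) − 0 = 1, and there is no ∂_4, so H_3 = Z.

(K is a triangulation of the 3-sphere S^3.)

Hence the Betti numbers are b_0 = 1, b_1 = 0, b_2 = 0, b_3 = 1.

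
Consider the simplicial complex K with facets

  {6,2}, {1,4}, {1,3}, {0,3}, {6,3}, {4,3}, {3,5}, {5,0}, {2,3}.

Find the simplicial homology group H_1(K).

We work with the vertex ordering 0 < 1 < 2 < 3 < 4 < 5 < 6. The simplices of K, each written with vertices in increasing order, are:

  0-simplices (7): [0], [1], [2], [3], [4], [5], [6]
  1-simplices (9): [0,3], [0,5], [1,3], [1,4], [2,3], [2,6], [3,4], [3,5], [3,6]

so the chain groups are C_0 ≅ Z^7, C_1 ≅ Z^9.

The boundary map ∂_1: C_1 → C_0 is given by ∂[p,q] = [q] − [p]. For instance
  ∂[3,5] = [5] − [3].
As a 7×9 matrix over Z this has rank 6, with invariant factors (1,1,1,1,1,1).

Now H_k = ker ∂_k / im ∂_{k+1}, so:

  H_1: rank ker ∂_1 − rank ∂_2 = (9 − 6) − 0 = 3, and there is no ∂_2, so H_1 ≅ Z^3.

H_1 ≅ Z^3.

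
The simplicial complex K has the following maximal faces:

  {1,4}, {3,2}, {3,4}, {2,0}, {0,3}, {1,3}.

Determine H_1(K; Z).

Fix the vertex order 0 < 1 < 2 < 3 < 4 and write every simplex with vertices in increasing order. Then dim K = 1 and the simplices of K are:

  0-simplices (5): [0], [1], [2], [3], [4]
  1-simplices (6): [0,2], [0,3], [1,3], [1,4], [2,3], [3,4]

so the chain groups are C_0 ≅ Z^5, C_1 ≅ Z^6.

∂_1: C_1 → C_0 is given by ∂[p,q] = [q] − [p]. For instance
  ∂[0,3] = [3] − [0].
As a 5×6 matrix over Z this has rank 4, with invariant factors (1,1,1,1).

Computing H_k = (kernel of ∂_k) / (image of ∂_{k+1}):

  H_1: rank ker ∂_1 − rank ∂_2 = (6 − 4) − 0 = 2, and there is no ∂_2, so H_1 = Z^2.

H_1 = Z^2.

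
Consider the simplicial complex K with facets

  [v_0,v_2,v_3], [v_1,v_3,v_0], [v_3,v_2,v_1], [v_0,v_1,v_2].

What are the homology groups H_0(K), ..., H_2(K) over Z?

Order the vertices as v_0 < v_1 < v_2 < v_3. Listing each simplex with vertices in this order, K has dimension 2 with simplices:

  0-simplices (4): [v_0], [v_1], [v_2], [v_3]
  1-simplices (6): [v_0,v_1], [v_0,v_2], [v_0,v_3], [v_1,v_2], [v_1,v_3], [v_2,v_3]
  2-simplices (4): [v_0,v_1,v_2], [v_0,v_1,v_3], [v_0,v_2,v_3], [v_1,v_2,v_3]

so the chain groups are C_0 ≅ Z^4, C_1 ≅ Z^6, C_2 ≅ Z^4.

The boundary map ∂_1: C_1 → C_0 is given by ∂[p,q] = [q] − [p]. For instance
  ∂[v_0,v_3] = [v_3] − [v_0].
As a 4×6 matrix over Z this has rank 3, with invariant factors (1,1,1).

∂_2: C_2 → C_1 maps a triangle to the signed sum of its edges. For instance
  ∂[v_0,v_1,v_3] = [v_1,v_3] − [v_0,v_3] + [v_0,v_1],
  ∂[v_0,v_2,v_3] = [v_2,v_3] − [v_0,v_3] + [v_0,v_2].
As a 6×4 matrix over Z this has rank 3, with invariant factors (1,1,1).

From H_k ≅ ker(∂_k) / im(∂_{k+1}) we obtain:

  H_0: rank C_0 − rank ∂_1 = 4 − 3 = 1, and the invariant factors of ∂_1 are all 1, so H_0 = Z.
  H_1: rank ker ∂_1 − rank ∂_2 = (6 − 3) − 3 = 0, and the invariant factors of ∂_2 are all 1, so H_1 = 0.
  H_2: rank ker ∂_2 − rank ∂_3 = (4 − 3) − 0 = 1, and there is no ∂_3, so H_2 = Z.

As a check, the Euler characteristic is 4 − 6 + 4 = 2, which agrees with 1 − 0 + 1 = 2.
(K is a triangulation of the 2-sphere S^2.)

H_0 ≅ Z,  H_1 = 0,  H_2 ≅ Z.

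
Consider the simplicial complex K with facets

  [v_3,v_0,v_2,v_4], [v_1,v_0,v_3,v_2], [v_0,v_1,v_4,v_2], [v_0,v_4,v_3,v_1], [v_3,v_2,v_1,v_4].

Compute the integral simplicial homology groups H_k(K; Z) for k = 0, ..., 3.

H_0 ≅ Z,  H_1 = 0,  H_2 = 0,  H_3 ≅ Z.

Order the vertices as v_0 < v_1 < v_2 < v_3 < v_4. Listing each simplex with vertices in this order, K has dimension 3 with simplices:

  0-simplices (5): [v_0], [v_1], [v_2], [v_3], [v_4]
  1-simplices (10): [v_0,v_1], [v_0,v_2], [v_0,v_3], [v_0,v_4], [v_1,v_2], [v_1,v_3], [v_1,v_4], [v_2,v_3], [v_2,v_4], [v_3,v_4]
  2-simplices (10): [v_0,v_1,v_2], [v_0,v_1,v_3], [v_0,v_1,v_4], [v_0,v_2,v_3], [v_0,v_2,v_4], [v_0,v_3,v_4], [v_1,v_2,v_3], [v_1,v_2,v_4], [v_1,v_3,v_4], [v_2,v_3,v_4]
  3-simplices (5): [v_0,v_1,v_2,v_3], [v_0,v_1,v_2,v_4], [v_0,v_1,v_3,v_4], [v_0,v_2,v_3,v_4], [v_1,v_2,v_3,v_4]

Hence C_0 ≅ Z^5, C_1 ≅ Z^10, C_2 ≅ Z^10, C_3 ≅ Z^5.

Boundary ∂_1: C_1 → C_0 sends each edge [p,q] (with p < q) to q − p.
As a 5×10 matrix over Z this has rank 4, with invariant factors (1,1,1,1).

∂_2: C_2 → C_1 maps a triangle to the signed sum of its edges. For instance
  ∂[v_0,v_1,v_4] = [v_1,v_4] − [v_0,v_4] + [v_0,v_1],
  ∂[v_0,v_1,v_3] = [v_1,v_3] − [v_0,v_3] + [v_0,v_1].
As a 10×10 matrix over Z this has rank 6, with invariant factors (1,1,1,1,1,1).

∂_3: C_3 → C_2 sends each 3-simplex σ to the alternating sum Σ_i (−1)^i (σ with its i-th vertex removed). For instance
  ∂[v_0,v_1,v_2,v_3] = [v_1,v_2,v_3] − [v_0,v_2,v_3] + [v_0,v_1,v_3] − [v_0,v_1,v_2],
  ∂[v_0,v_1,v_2,v_4] = [v_1,v_2,v_4] − [v_0,v_2,v_4] + [v_0,v_1,v_4] − [v_0,v_1,v_2].
This gives a 10×5 integer matrix of rank 4; reducing to Smith normal form yields diagonal entries (1,1,1,1).

Reading off H_k = ker ∂_k / im ∂_{k+1}:

  H_0: rank C_0 − rank ∂_1 = 5 − 4 = 1, and the invariant factors of ∂_1 are all 1, so H_0 ≅ Z.
  H_1: rank ker ∂_1 − rank ∂_2 = (10 − 4) − 6 = 0, and the invariant factors of ∂_2 are all 1, so H_1 ≅ 0.
  H_2: rank ker ∂_2 − rank ∂_3 = (10 − 6) − 4 = 0, and the invariant factors of ∂_3 are all 1, so H_2 ≅ 0.
  H_3: rank ker ∂_3 − rank ∂_4 = (5 − 4) − 0 = 1, and there is no ∂_4, so H_3 ≅ Z.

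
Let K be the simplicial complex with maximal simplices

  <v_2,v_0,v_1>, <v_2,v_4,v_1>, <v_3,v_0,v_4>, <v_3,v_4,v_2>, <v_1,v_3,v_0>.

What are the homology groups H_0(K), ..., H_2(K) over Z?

Take the total order v_0 < v_1 < v_2 < v_3 < v_4 on the vertex set. Then K (dimension 2) consists of the simplices:

  0-simplices (5): [v_0], [v_1], [v_2], [v_3], [v_4]
  1-simplices (10): [v_0,v_1], [v_0,v_2], [v_0,v_3], [v_0,v_4], [v_1,v_2], [v_1,v_3], [v_1,v_4], [v_2,v_3], [v_2,v_4], [v_3,v_4]
  2-simplices (5): [v_0,v_1,v_2], [v_0,v_1,v_3], [v_0,v_3,v_4], [v_1,v_2,v_4], [v_2,v_3,v_4]

so the chain groups are C_0 ≅ Z^5, C_1 ≅ Z^10, C_2 ≅ Z^5.

Boundary ∂_1: C_1 → C_0 maps an edge to its endpoints' difference, ∂[p,q] = q − p.
The 5×10 boundary matrix has rank 4 and Smith normal form diag(1,1,1,1).

∂_2: C_2 → C_1 maps a triangle to the signed sum of its edges. For instance
  ∂[v_0,v_1,v_3] = [v_1,v_3] − [v_0,v_3] + [v_0,v_1],
  ∂[v_2,v_3,v_4] = [v_3,v_4] − [v_2,v_4] + [v_2,v_3].
As a 10×5 matrix over Z this has rank 5, with invariant factors (1,1,1,1,1).

Now H_k = ker ∂_k / im ∂_{k+1}, so:

  H_0: rank C_0 − rank ∂_1 = 5 − 4 = 1, and the invariant factors of ∂_1 are all 1, so H_0 = Z.
  H_1: rank ker ∂_1 − rank ∂_2 = (10 − 4) − 5 = 1, and the invariant factors of ∂_2 are all 1, so H_1 = Z.
  H_2: rank ker ∂_2 − rank ∂_3 = (5 − 5) − 0 = 0, and there is no ∂_3, so H_2 = 0.

(K is a triangulation of the Möbius band.)

H_0 ≅ Z,  H_1 ≅ Z,  H_2 = 0.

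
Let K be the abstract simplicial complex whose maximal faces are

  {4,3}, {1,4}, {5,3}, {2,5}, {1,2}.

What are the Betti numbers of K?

b_0 = 1, b_1 = 1.

We work with the vertex ordering 1 < 2 < 3 < 4 < 5. The simplices of K, each written with vertices in increasing order, are:

  0-simplices (5): [1], [2], [3], [4], [5]
  1-simplices (5): [1,2], [1,4], [2,5], [3,4], [3,5]

giving chain groups C_0 ≅ Z^5, C_1 ≅ Z^5.

Boundary ∂_1: C_1 → C_0 is given by ∂[p,q] = [q] − [p]. For instance
  ∂[2,5] = [5] − [2].
As a 5×5 matrix over Z this has rank 4, with invariant factors (1,1,1,1).

Computing H_k = (kernel of ∂_k) / (image of ∂_{k+1}):

  H_0: rank C_0 − rank ∂_1 = 5 − 4 = 1, and the invariant factors of ∂_1 are all 1, so H_0 ≅ Z.
  H_1: rank ker ∂_1 − rank ∂_2 = (5 − 4) − 0 = 1, and there is no ∂_2, so H_1 ≅ Z.

As a check, the Euler characteristic is 5 − 5 = 0, which agrees with 1 − 1 = 0.
(K is a triangulation of the circle S^1.)

Hence the Betti numbers are b_0 = 1, b_1 = 1.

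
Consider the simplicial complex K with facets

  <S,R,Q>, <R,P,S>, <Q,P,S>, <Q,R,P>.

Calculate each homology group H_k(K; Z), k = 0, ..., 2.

H_0 = Z,  H_1 = 0,  H_2 = Z.

Fix the vertex order P < Q < R < S and write every simplex with vertices in increasing order. Then dim K = 2 and the simplices of K are:

  0-simplices (4): P, Q, R, S
  1-simplices (6): PQ, PR, PS, QR, QS, RS
  2-simplices (4): PQR, PQS, PRS, QRS

Hence C_0 ≅ Z^4, C_1 ≅ Z^6, C_2 ≅ Z^4.

Boundary ∂_1: C_1 → C_0 sends each edge [p,q] (with p < q) to q − p. For instance
  ∂PS = S − P.
As a 4×6 matrix over Z this has rank 3, with invariant factors (1,1,1).

The boundary map ∂_2: C_2 → C_1 sends each 2-simplex [p,q,r] to [q,r] − [p,r] + [p,q]. For instance
  ∂PQR = QR − PR + PQ,
  ∂PRS = RS − PS + PR.
This gives a 6×4 integer matrix of rank 3; reducing to Smith normal form yields diagonal entries (1,1,1).

Computing H_k = (kernel of ∂_k) / (image of ∂_{k+1}):

  H_0: rank C_0 − rank ∂_1 = 4 − 3 = 1, and the invariant factors of ∂_1 are all 1, so H_0 = Z.
  H_1: rank ker ∂_1 − rank ∂_2 = (6 − 3) − 3 = 0, and the invariant factors of ∂_2 are all 1, so H_1 = 0.
  H_2: rank ker ∂_2 − rank ∂_3 = (4 − 3) − 0 = 1, and there is no ∂_3, so H_2 = Z.

(K is a triangulation of the 2-sphere S^2.)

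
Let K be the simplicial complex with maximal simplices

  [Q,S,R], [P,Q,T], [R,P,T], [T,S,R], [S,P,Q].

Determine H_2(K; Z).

H_2 = 0.

Take the total order P < Q < R < S < T on the vertex set. Then K (dimension 2) consists of the simplices:

  0-simplices (5): P, Q, R, S, T
  1-simplices (10): PQ, PR, PS, PT, QR, QS, QT, RS, RT, ST
  2-simplices (5): PQS, PQT, PRT, QRS, RST

so the chain groups are C_0 ≅ Z^5, C_1 ≅ Z^10, C_2 ≅ Z^5.

The boundary map ∂_1: C_1 → C_0 sends each edge [p,q] (with p < q) to q − p. For instance
  ∂PS = S − P.
The resulting 5×10 matrix has rank 4, and its Smith normal form has invariant factors (1,1,1,1).

∂_2: C_2 → C_1 sends each 2-simplex [p,q,r] to [q,r] − [p,r] + [p,q]. For instance
  ∂PQT = QT − PT + PQ,
  ∂PRT = RT − PT + PR.
As a 10×5 matrix over Z this has rank 5, with invariant factors (1,1,1,1,1).

From H_k ≅ ker(∂_k) / im(∂_{k+1}) we obtain:

  H_2: rank ker ∂_2 − rank ∂_3 = (5 − 5) − 0 = 0, and there is no ∂_3, so H_2 ≅ 0.

(K is a triangulation of the Möbius band.)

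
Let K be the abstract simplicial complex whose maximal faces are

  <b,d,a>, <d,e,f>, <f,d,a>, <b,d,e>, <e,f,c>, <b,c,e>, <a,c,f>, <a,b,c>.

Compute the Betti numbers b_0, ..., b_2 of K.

b_0 = 1, b_1 = 0, b_2 = 1.

K has 6 vertices, 12 edges, 8 triangles.
rank ∂_0 = 0, rank ∂_1 = 5 ⇒ b_0 = 6 − 0 − 5 = 1; all invariant factors of ∂_1 are 1 so no torsion. So H_0 = Z.
rank ∂_1 = 5, rank ∂_2 = 7 ⇒ b_1 = 12 − 5 − 7 = 0; all invariant factors of ∂_2 are 1 so no torsion. So H_1 = 0.
rank ∂_2 = 7, rank ∂_3 = 0 ⇒ b_2 = 8 − 7 − 0 = 1. So H_2 = Z.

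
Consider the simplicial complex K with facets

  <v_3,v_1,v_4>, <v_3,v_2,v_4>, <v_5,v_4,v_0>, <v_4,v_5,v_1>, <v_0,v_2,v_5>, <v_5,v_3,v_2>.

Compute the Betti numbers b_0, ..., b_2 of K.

Take the total order v_0 < v_1 < v_2 < v_3 < v_4 < v_5 on the vertex set. Then K (dimension 2) consists of the simplices:

  0-simplices (6): [v_0], [v_1], [v_2], [v_3], [v_4], [v_5]
  1-simplices (12): [v_0,v_2], [v_0,v_4], [v_0,v_5], [v_1,v_3], [v_1,v_4], [v_1,v_5], [v_2,v_3], [v_2,v_4], [v_2,v_5], [v_3,v_4], [v_3,v_5], [v_4,v_5]
  2-simplices (6): [v_0,v_2,v_5], [v_0,v_4,v_5], [v_1,v_3,v_4], [v_1,v_4,v_5], [v_2,v_3,v_4], [v_2,v_3,v_5]

giving chain groups C_0 ≅ Z^6, C_1 ≅ Z^12, C_2 ≅ Z^6.

The boundary map ∂_1: C_1 → C_0 is given by ∂[p,q] = [q] − [p]. For instance
  ∂[v_2,v_5] = [v_5] − [v_2].
This gives a 6×12 integer matrix of rank 5; reducing to Smith normal form yields diagonal entries (1,1,1,1,1).

Boundary ∂_2: C_2 → C_1 maps a triangle to the signed sum of its edges. For instance
  ∂[v_1,v_3,v_4] = [v_3,v_4] − [v_1,v_4] + [v_1,v_3],
  ∂[v_2,v_3,v_4] = [v_3,v_4] − [v_2,v_4] + [v_2,v_3].
The resulting 12×6 matrix has rank 6, and its Smith normal form has invariant factors (1,1,1,1,1,1).

Reading off H_k = ker ∂_k / im ∂_{k+1}:

  H_0: rank C_0 − rank ∂_1 = 6 − 5 = 1, and the invariant factors of ∂_1 are all 1, so H_0 ≅ Z.
  H_1: rank ker ∂_1 − rank ∂_2 = (12 − 5) − 6 = 1, and the invariant factors of ∂_2 are all 1, so H_1 ≅ Z.
  H_2: rank ker ∂_2 − rank ∂_3 = (6 − 6) − 0 = 0, and there is no ∂_3, so H_2 ≅ 0.

Hence the Betti numbers are b_0 = 1, b_1 = 1, b_2 = 0.

b_0 = 1, b_1 = 1, b_2 = 0.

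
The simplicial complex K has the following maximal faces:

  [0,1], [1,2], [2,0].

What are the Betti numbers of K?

b_0 = 1, b_1 = 1.

Order the vertices as 0 < 1 < 2. Listing each simplex with vertices in this order, K has dimension 1 with simplices:

  0-simplices (3): [0], [1], [2]
  1-simplices (3): [0,1], [0,2], [1,2]

so the chain groups are C_0 ≅ Z^3, C_1 ≅ Z^3.

Boundary ∂_1: C_1 → C_0 maps an edge to its endpoints' difference, ∂[p,q] = q − p. For instance
  ∂[1,2] = [2] − [1].
The 3×3 boundary matrix has rank 2 and Smith normal form diag(1,1).

Reading off H_k = ker ∂_k / im ∂_{k+1}:

  H_0: rank C_0 − rank ∂_1 = 3 − 2 = 1, and the invariant factors of ∂_1 are all 1, so H_0 = Z.
  H_1: rank ker ∂_1 − rank ∂_2 = (3 − 2) − 0 = 1, and there is no ∂_2, so H_1 = Z.

(K is a triangulation of the circle S^1.)

Hence the Betti numbers are b_0 = 1, b_1 = 1.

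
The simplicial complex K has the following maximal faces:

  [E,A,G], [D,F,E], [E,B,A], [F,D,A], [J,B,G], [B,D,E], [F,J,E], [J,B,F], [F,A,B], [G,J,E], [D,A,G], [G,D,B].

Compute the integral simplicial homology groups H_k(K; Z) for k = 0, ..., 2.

H_0 = Z,  H_1 = Z/2Z,  H_2 = 0.

K has 7 vertices, 18 edges, 12 triangles.
rank ∂_0 = 0, rank ∂_1 = 6 ⇒ b_0 = 7 − 0 − 6 = 1; all invariant factors of ∂_1 are 1 so no torsion. So H_0 = Z.
rank ∂_1 = 6, rank ∂_2 = 12 ⇒ b_1 = 18 − 6 − 12 = 0; ∂_2 has invariant factor(s) [2] giving torsion. So H_1 = Z/2Z.
rank ∂_2 = 12, rank ∂_3 = 0 ⇒ b_2 = 12 − 12 − 0 = 0. So H_2 = 0.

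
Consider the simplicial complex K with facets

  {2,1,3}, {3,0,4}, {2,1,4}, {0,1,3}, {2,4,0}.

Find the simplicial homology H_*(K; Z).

H_0 ≅ Z,  H_1 ≅ Z,  H_2 = 0.

We work with the vertex ordering 0 < 1 < 2 < 3 < 4. The simplices of K, each written with vertices in increasing order, are:

  0-simplices (5): [0], [1], [2], [3], [4]
  1-simplices (10): [0,1], [0,2], [0,3], [0,4], [1,2], [1,3], [1,4], [2,3], [2,4], [3,4]
  2-simplices (5): [0,1,3], [0,2,4], [0,3,4], [1,2,3], [1,2,4]

Hence C_0 ≅ Z^5, C_1 ≅ Z^10, C_2 ≅ Z^5.

∂_1: C_1 → C_0 maps an edge to its endpoints' difference, ∂[p,q] = q − p. For instance
  ∂[1,4] = [4] − [1].
As a 5×10 matrix over Z this has rank 4, with invariant factors (1,1,1,1).

The boundary map ∂_2: C_2 → C_1 sends each 2-simplex [p,q,r] to [q,r] − [p,r] + [p,q]. For instance
  ∂[0,2,4] = [2,4] − [0,4] + [0,2],
  ∂[0,1,3] = [1,3] − [0,3] + [0,1].
The resulting 10×5 matrix has rank 5, and its Smith normal form has invariant factors (1,1,1,1,1).

Reading off H_k = ker ∂_k / im ∂_{k+1}:

  H_0: rank C_0 − rank ∂_1 = 5 − 4 = 1, and the invariant factors of ∂_1 are all 1, so H_0 ≅ Z.
  H_1: rank ker ∂_1 − rank ∂_2 = (10 − 4) − 5 = 1, and the invariant factors of ∂_2 are all 1, so H_1 ≅ Z.
  H_2: rank ker ∂_2 − rank ∂_3 = (5 − 5) − 0 = 0, and there is no ∂_3, so H_2 ≅ 0.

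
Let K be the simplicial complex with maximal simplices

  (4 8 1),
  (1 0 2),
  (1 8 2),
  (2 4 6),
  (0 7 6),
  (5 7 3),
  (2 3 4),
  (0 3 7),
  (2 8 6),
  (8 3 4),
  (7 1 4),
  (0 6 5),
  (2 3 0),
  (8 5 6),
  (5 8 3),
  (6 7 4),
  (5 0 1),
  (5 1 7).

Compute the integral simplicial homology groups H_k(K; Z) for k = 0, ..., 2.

Take the total order 0 < 1 < 2 < 3 < 4 < 5 < 6 < 7 < 8 on the vertex set. Then K (dimension 2) consists of the simplices:

  0-simplices (9): [0], [1], [2], [3], [4], [5], [6], [7], [8]
  1-simplices (27): (27 of them)
  2-simplices (18): [0,1,2], [0,1,5], [0,2,3], [0,3,7], [0,5,6], [0,6,7], [1,2,8], [1,4,7], [1,4,8], [1,5,7], [2,3,4], [2,4,6], [2,6,8], [3,4,8], [3,5,7], [3,5,8], [4,6,7], [5,6,8]

Hence C_0 ≅ Z^9, C_1 ≅ Z^27, C_2 ≅ Z^18.

Boundary ∂_1: C_1 → C_0 sends each edge [p,q] (with p < q) to q − p. For instance
  ∂[3,4] = [4] − [3].
The resulting 9×27 matrix has rank 8, and its Smith normal form has invariant factors (1,1,1,1,1,1,1,1).

Boundary ∂_2: C_2 → C_1 sends each 2-simplex [p,q,r] to [q,r] − [p,r] + [p,q]. For instance
  ∂[1,4,8] = [4,8] − [1,8] + [1,4],
  ∂[0,6,7] = [6,7] − [0,7] + [0,6].
This gives a 27×18 integer matrix of rank 18; reducing to Smith normal form yields diagonal entries (1,1,1,1,1,1,1,1,1,1,1,1,1,1,1,1,1,2).

Now H_k = ker ∂_k / im ∂_{k+1}, so:

  H_0: rank C_0 − rank ∂_1 = 9 − 8 = 1, and the invariant factors of ∂_1 are all 1, so H_0 = Z.
  H_1: rank ker ∂_1 − rank ∂_2 = (27 − 8) − 18 = 1, and ∂_2 has invariant factor 2 > 1, so H_1 = Z ⊕ Z/2Z.
  H_2: rank ker ∂_2 − rank ∂_3 = (18 − 18) − 0 = 0, and there is no ∂_3, so H_2 = 0.

As a check, the Euler characteristic is 9 − 27 + 18 = 0, which agrees with 1 − 1 + 0 = 0.

H_0 ≅ Z,  H_1 ≅ Z ⊕ Z/2Z,  H_2 = 0.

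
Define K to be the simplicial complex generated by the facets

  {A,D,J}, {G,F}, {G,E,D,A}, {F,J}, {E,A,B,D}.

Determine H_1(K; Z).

H_1 ≅ Z.

Take the total order A < B < D < E < F < G < J on the vertex set. Then K (dimension 3) consists of the simplices:

  0-simplices (7): A, B, D, E, F, G, J
  1-simplices (13): AB, AD, AE, AG, AJ, BD, BE, DE, DG, DJ, EG, FG, FJ
  2-simplices (8): ABD, ABE, ADE, ADG, ADJ, AEG, BDE, DEG
  3-simplices (2): ABDE, ADEG

Hence C_0 ≅ Z^7, C_1 ≅ Z^13, C_2 ≅ Z^8, C_3 ≅ Z^2.

The boundary map ∂_1: C_1 → C_0 maps an edge to its endpoints' difference, ∂[p,q] = q − p. For instance
  ∂BE = E − B.
The 7×13 boundary matrix has rank 6 and Smith normal form diag(1,1,1,1,1,1).

Boundary ∂_2: C_2 → C_1 maps a triangle to the signed sum of its edges. For instance
  ∂ADG = DG − AG + AD,
  ∂ADJ = DJ − AJ + AD.
This gives a 13×8 integer matrix of rank 6; reducing to Smith normal form yields diagonal entries (1,1,1,1,1,1).

∂_3: C_3 → C_2 sends each 3-simplex σ to the alternating sum Σ_i (−1)^i (σ with its i-th vertex removed). For instance
  ∂ABDE = BDE − ADE + ABE − ABD,
  ∂ADEG = DEG − AEG + ADG − ADE.
As a 8×2 matrix over Z this has rank 2, with invariant factors (1,1).

Reading off H_k = ker ∂_k / im ∂_{k+1}:

  H_1: rank ker ∂_1 − rank ∂_2 = (13 − 6) − 6 = 1, and the invariant factors of ∂_2 are all 1, so H_1 ≅ Z.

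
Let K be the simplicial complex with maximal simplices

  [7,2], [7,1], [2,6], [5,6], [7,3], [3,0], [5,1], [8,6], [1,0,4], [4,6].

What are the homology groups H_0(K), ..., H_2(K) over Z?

H_0 = Z,  H_1 = Z^3,  H_2 = 0.

We work with the vertex ordering 0 < 1 < 2 < 3 < 4 < 5 < 6 < 7 < 8. The simplices of K, each written with vertices in increasing order, are:

  0-simplices (9): [0], [1], [2], [3], [4], [5], [6], [7], [8]
  1-simplices (12): [0,1], [0,3], [0,4], [1,4], [1,5], [1,7], [2,6], [2,7], [3,7], [4,6], [5,6], [6,8]
  2-simplices (1): [0,1,4]

Hence C_0 ≅ Z^9, C_1 ≅ Z^12, C_2 ≅ Z^1.

Boundary ∂_1: C_1 → C_0 sends each edge [p,q] (with p < q) to q − p. For instance
  ∂[1,5] = [5] − [1].
The 9×12 boundary matrix has rank 8 and Smith normal form diag(1,1,1,1,1,1,1,1).

∂_2: C_2 → C_1 acts by ∂[p,q,r] = [q,r] − [p,r] + [p,q]. For instance
  ∂[0,1,4] = [1,4] − [0,4] + [0,1].
As a 12×1 matrix over Z this has rank 1, with invariant factors (1).

From H_k ≅ ker(∂_k) / im(∂_{k+1}) we obtain:

  H_0: rank C_0 − rank ∂_1 = 9 − 8 = 1, and the invariant factors of ∂_1 are all 1, so H_0 = Z.
  H_1: rank ker ∂_1 − rank ∂_2 = (12 − 8) − 1 = 3, and the invariant factors of ∂_2 are all 1, so H_1 = Z^3.
  H_2: rank ker ∂_2 − rank ∂_3 = (1 − 1) − 0 = 0, and there is no ∂_3, so H_2 = 0.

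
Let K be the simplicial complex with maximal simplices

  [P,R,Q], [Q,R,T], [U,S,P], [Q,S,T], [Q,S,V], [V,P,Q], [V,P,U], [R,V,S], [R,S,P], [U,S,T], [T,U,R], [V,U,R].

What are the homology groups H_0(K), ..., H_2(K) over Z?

H_0 = Z,  H_1 = Z/2,  H_2 = 0.

Fix the vertex order P < Q < R < S < T < U < V and write every simplex with vertices in increasing order. Then dim K = 2 and the simplices of K are:

  0-simplices (7): P, Q, R, S, T, U, V
  1-simplices (18): PQ, PR, PS, PU, PV, QR, QS, QT, QV, RS, RT, RU, RV, ST, SU, SV, TU, UV
  2-simplices (12): PQR, PQV, PRS, PSU, PUV, QRT, QST, QSV, RSV, RTU, RUV, STU

so the chain groups are C_0 ≅ Z^7, C_1 ≅ Z^18, C_2 ≅ Z^12.

∂_1: C_1 → C_0 sends each edge [p,q] (with p < q) to q − p.
The 7×18 boundary matrix has rank 6 and Smith normal form diag(1,1,1,1,1,1).

∂_2: C_2 → C_1 maps a triangle to the signed sum of its edges. For instance
  ∂PRS = RS − PS + PR,
  ∂QSV = SV − QV + QS.
The resulting 18×12 matrix has rank 12, and its Smith normal form has invariant factors (1,1,1,1,1,1,1,1,1,1,1,2).

Reading off H_k = ker ∂_k / im ∂_{k+1}:

  H_0: rank C_0 − rank ∂_1 = 7 − 6 = 1, and the invariant factors of ∂_1 are all 1, so H_0 ≅ Z.
  H_1: rank ker ∂_1 − rank ∂_2 = (18 − 6) − 12 = 0, and ∂_2 has invariant factor 2 > 1, so H_1 ≅ Z/2.
  H_2: rank ker ∂_2 − rank ∂_3 = (12 − 12) − 0 = 0, and there is no ∂_3, so H_2 ≅ 0.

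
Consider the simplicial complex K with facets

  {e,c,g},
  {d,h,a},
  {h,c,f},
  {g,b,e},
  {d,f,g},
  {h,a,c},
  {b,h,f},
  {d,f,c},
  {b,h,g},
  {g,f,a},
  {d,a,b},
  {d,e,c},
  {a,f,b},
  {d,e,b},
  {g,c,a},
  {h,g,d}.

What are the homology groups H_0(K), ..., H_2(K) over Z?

We work with the vertex ordering a < b < c < d < e < f < g < h. The simplices of K, each written with vertices in increasing order, are:

  0-simplices (8): a, b, c, d, e, f, g, h
  1-simplices (24): ab, ac, ad, af, ag, ah, bd, be, bf, bg, bh, cd, ce, cf, cg, ch, de, df, dg, dh, eg, fg, fh, gh
  2-simplices (16): abd, abf, acg, ach, adh, afg, bde, beg, bfh, bgh, cde, cdf, ceg, cfh, dfg, dgh

so the chain groups are C_0 ≅ Z^8, C_1 ≅ Z^24, C_2 ≅ Z^16.

∂_1: C_1 → C_0 sends each edge [p,q] (with p < q) to q − p. For instance
  ∂eg = g − e.
The 8×24 boundary matrix has rank 7 and Smith normal form diag(1,1,1,1,1,1,1).

The boundary map ∂_2: C_2 → C_1 acts by ∂[p,q,r] = [q,r] − [p,r] + [p,q]. For instance
  ∂bfh = fh − bh + bf,
  ∂adh = dh − ah + ad.
This gives a 24×16 integer matrix of rank 15; reducing to Smith normal form yields diagonal entries (1,1,1,1,1,1,1,1,1,1,1,1,1,1,1).

From H_k ≅ ker(∂_k) / im(∂_{k+1}) we obtain:

  H_0: rank C_0 − rank ∂_1 = 8 − 7 = 1, and the invariant factors of ∂_1 are all 1, so H_0 ≅ Z.
  H_1: rank ker ∂_1 − rank ∂_2 = (24 − 7) − 15 = 2, and the invariant factors of ∂_2 are all 1, so H_1 ≅ Z^2.
  H_2: rank ker ∂_2 − rank ∂_3 = (16 − 15) − 0 = 1, and there is no ∂_3, so H_2 ≅ Z.

(K is a triangulation of the torus T^2.)

H_0 ≅ Z,  H_1 ≅ Z^2,  H_2 ≅ Z.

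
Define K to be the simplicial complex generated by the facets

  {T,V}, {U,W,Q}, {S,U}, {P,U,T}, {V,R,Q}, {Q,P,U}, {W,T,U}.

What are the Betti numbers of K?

b_0 = 1, b_1 = 1, b_2 = 0.

We work with the vertex ordering P < Q < R < S < T < U < V < W. The simplices of K, each written with vertices in increasing order, are:

  0-simplices (8): P, Q, R, S, T, U, V, W
  1-simplices (13): PQ, PT, PU, QR, QU, QV, QW, RV, SU, TU, TV, TW, UW
  2-simplices (5): PQU, PTU, QRV, QUW, TUW

so the chain groups are C_0 ≅ Z^8, C_1 ≅ Z^13, C_2 ≅ Z^5.

Boundary ∂_1: C_1 → C_0 maps an edge to its endpoints' difference, ∂[p,q] = q − p.
This gives a 8×13 integer matrix of rank 7; reducing to Smith normal form yields diagonal entries (1,1,1,1,1,1,1).

The boundary map ∂_2: C_2 → C_1 sends each 2-simplex [p,q,r] to [q,r] − [p,r] + [p,q]. For instance
  ∂PQU = QU − PU + PQ,
  ∂TUW = UW − TW + TU.
The resulting 13×5 matrix has rank 5, and its Smith normal form has invariant factors (1,1,1,1,1).

Reading off H_k = ker ∂_k / im ∂_{k+1}:

  H_0: rank C_0 − rank ∂_1 = 8 − 7 = 1, and the invariant factors of ∂_1 are all 1, so H_0 = Z.
  H_1: rank ker ∂_1 − rank ∂_2 = (13 − 7) − 5 = 1, and the invariant factors of ∂_2 are all 1, so H_1 = Z.
  H_2: rank ker ∂_2 − rank ∂_3 = (5 − 5) − 0 = 0, and there is no ∂_3, so H_2 = 0.

Hence the Betti numbers are b_0 = 1, b_1 = 1, b_2 = 0.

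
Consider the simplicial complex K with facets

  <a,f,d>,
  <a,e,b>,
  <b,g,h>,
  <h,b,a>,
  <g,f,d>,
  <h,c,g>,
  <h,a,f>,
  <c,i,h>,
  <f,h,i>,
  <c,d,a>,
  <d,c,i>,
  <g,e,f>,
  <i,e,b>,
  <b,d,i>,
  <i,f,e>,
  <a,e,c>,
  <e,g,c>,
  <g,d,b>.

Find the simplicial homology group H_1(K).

K has 9 vertices, 27 edges, 18 triangles.
rank ∂_1 = 8, rank ∂_2 = 17 ⇒ b_1 = 27 − 8 − 17 = 2; all invariant factors of ∂_2 are 1 so no torsion. So H_1 = Z^2.

H_1 = Z^2.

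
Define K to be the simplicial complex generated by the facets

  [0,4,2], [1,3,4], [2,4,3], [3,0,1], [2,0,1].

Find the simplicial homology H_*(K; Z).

Fix the vertex order 0 < 1 < 2 < 3 < 4 and write every simplex with vertices in increasing order. Then dim K = 2 and the simplices of K are:

  0-simplices (5): [0], [1], [2], [3], [4]
  1-simplices (10): [0,1], [0,2], [0,3], [0,4], [1,2], [1,3], [1,4], [2,3], [2,4], [3,4]
  2-simplices (5): [0,1,2], [0,1,3], [0,2,4], [1,3,4], [2,3,4]

so the chain groups are C_0 ≅ Z^5, C_1 ≅ Z^10, C_2 ≅ Z^5.

Boundary ∂_1: C_1 → C_0 sends each edge [p,q] (with p < q) to q − p.
This gives a 5×10 integer matrix of rank 4; reducing to Smith normal form yields diagonal entries (1,1,1,1).

∂_2: C_2 → C_1 maps a triangle to the signed sum of its edges. For instance
  ∂[0,2,4] = [2,4] − [0,4] + [0,2],
  ∂[1,3,4] = [3,4] − [1,4] + [1,3].
The 10×5 boundary matrix has rank 5 and Smith normal form diag(1,1,1,1,1).

Now H_k = ker ∂_k / im ∂_{k+1}, so:

  H_0: rank C_0 − rank ∂_1 = 5 − 4 = 1, and the invariant factors of ∂_1 are all 1, so H_0 = Z.
  H_1: rank ker ∂_1 − rank ∂_2 = (10 − 4) − 5 = 1, and the invariant factors of ∂_2 are all 1, so H_1 = Z.
  H_2: rank ker ∂_2 − rank ∂_3 = (5 − 5) − 0 = 0, and there is no ∂_3, so H_2 = 0.

As a check, the Euler characteristic is 5 − 10 + 5 = 0, which agrees with 1 − 1 + 0 = 0.

H_0 = Z,  H_1 = Z,  H_2 = 0.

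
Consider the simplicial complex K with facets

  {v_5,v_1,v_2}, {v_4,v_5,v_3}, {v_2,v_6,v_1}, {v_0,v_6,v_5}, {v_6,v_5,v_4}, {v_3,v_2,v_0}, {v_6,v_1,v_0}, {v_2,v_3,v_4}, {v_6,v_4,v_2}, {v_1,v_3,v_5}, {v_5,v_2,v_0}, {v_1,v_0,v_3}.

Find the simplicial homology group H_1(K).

H_1 = Z/2.

Order the vertices as v_0 < v_1 < v_2 < v_3 < v_4 < v_5 < v_6. Listing each simplex with vertices in this order, K has dimension 2 with simplices:

  0-simplices (7): [v_0], [v_1], [v_2], [v_3], [v_4], [v_5], [v_6]
  1-simplices (18): (18 of them)
  2-simplices (12): (12 of them)

giving chain groups C_0 ≅ Z^7, C_1 ≅ Z^18, C_2 ≅ Z^12.

The boundary map ∂_1: C_1 → C_0 maps an edge to its endpoints' difference, ∂[p,q] = q − p. For instance
  ∂[v_1,v_3] = [v_3] − [v_1].
The resulting 7×18 matrix has rank 6, and its Smith normal form has invariant factors (1,1,1,1,1,1).

The boundary map ∂_2: C_2 → C_1 maps a triangle to the signed sum of its edges. For instance
  ∂[v_0,v_2,v_5] = [v_2,v_5] − [v_0,v_5] + [v_0,v_2],
  ∂[v_4,v_5,v_6] = [v_5,v_6] − [v_4,v_6] + [v_4,v_5].
As a 18×12 matrix over Z this has rank 12, with invariant factors (1,1,1,1,1,1,1,1,1,1,1,2).

Now H_k = ker ∂_k / im ∂_{k+1}, so:

  H_1: rank ker ∂_1 − rank ∂_2 = (18 − 6) − 12 = 0, and ∂_2 has invariant factor 2 > 1, so H_1 ≅ Z/2.

(K is a triangulation of the real projective plane RP^2.)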